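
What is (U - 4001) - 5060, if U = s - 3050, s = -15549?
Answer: -27660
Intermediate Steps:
U = -18599 (U = -15549 - 3050 = -18599)
(U - 4001) - 5060 = (-18599 - 4001) - 5060 = -22600 - 5060 = -27660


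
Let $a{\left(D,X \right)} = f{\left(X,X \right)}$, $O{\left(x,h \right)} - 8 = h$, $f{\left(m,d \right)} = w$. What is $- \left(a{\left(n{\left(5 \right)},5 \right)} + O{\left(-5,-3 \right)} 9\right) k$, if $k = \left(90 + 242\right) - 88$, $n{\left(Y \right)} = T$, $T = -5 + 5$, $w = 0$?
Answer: $-10980$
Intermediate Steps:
$T = 0$
$f{\left(m,d \right)} = 0$
$n{\left(Y \right)} = 0$
$O{\left(x,h \right)} = 8 + h$
$a{\left(D,X \right)} = 0$
$k = 244$ ($k = 332 - 88 = 244$)
$- \left(a{\left(n{\left(5 \right)},5 \right)} + O{\left(-5,-3 \right)} 9\right) k = - \left(0 + \left(8 - 3\right) 9\right) 244 = - \left(0 + 5 \cdot 9\right) 244 = - \left(0 + 45\right) 244 = - 45 \cdot 244 = \left(-1\right) 10980 = -10980$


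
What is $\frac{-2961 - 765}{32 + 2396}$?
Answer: $- \frac{1863}{1214} \approx -1.5346$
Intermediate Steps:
$\frac{-2961 - 765}{32 + 2396} = - \frac{3726}{2428} = \left(-3726\right) \frac{1}{2428} = - \frac{1863}{1214}$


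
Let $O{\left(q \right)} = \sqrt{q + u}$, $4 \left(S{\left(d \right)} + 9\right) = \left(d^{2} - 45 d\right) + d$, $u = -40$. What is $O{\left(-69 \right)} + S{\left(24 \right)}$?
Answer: $-129 + i \sqrt{109} \approx -129.0 + 10.44 i$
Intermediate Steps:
$S{\left(d \right)} = -9 - 11 d + \frac{d^{2}}{4}$ ($S{\left(d \right)} = -9 + \frac{\left(d^{2} - 45 d\right) + d}{4} = -9 + \frac{d^{2} - 44 d}{4} = -9 + \left(- 11 d + \frac{d^{2}}{4}\right) = -9 - 11 d + \frac{d^{2}}{4}$)
$O{\left(q \right)} = \sqrt{-40 + q}$ ($O{\left(q \right)} = \sqrt{q - 40} = \sqrt{-40 + q}$)
$O{\left(-69 \right)} + S{\left(24 \right)} = \sqrt{-40 - 69} - \left(273 - 144\right) = \sqrt{-109} - 129 = i \sqrt{109} - 129 = -129 + i \sqrt{109}$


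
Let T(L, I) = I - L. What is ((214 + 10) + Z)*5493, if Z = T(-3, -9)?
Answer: 1197474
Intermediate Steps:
Z = -6 (Z = -9 - 1*(-3) = -9 + 3 = -6)
((214 + 10) + Z)*5493 = ((214 + 10) - 6)*5493 = (224 - 6)*5493 = 218*5493 = 1197474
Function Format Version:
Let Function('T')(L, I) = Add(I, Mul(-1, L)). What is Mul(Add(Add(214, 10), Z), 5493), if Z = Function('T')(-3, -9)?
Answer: 1197474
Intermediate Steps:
Z = -6 (Z = Add(-9, Mul(-1, -3)) = Add(-9, 3) = -6)
Mul(Add(Add(214, 10), Z), 5493) = Mul(Add(Add(214, 10), -6), 5493) = Mul(Add(224, -6), 5493) = Mul(218, 5493) = 1197474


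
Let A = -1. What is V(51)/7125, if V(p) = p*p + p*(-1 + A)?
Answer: 833/2375 ≈ 0.35074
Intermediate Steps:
V(p) = p² - 2*p (V(p) = p*p + p*(-1 - 1) = p² + p*(-2) = p² - 2*p)
V(51)/7125 = (51*(-2 + 51))/7125 = (51*49)*(1/7125) = 2499*(1/7125) = 833/2375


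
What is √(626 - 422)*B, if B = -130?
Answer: -260*√51 ≈ -1856.8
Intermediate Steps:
√(626 - 422)*B = √(626 - 422)*(-130) = √204*(-130) = (2*√51)*(-130) = -260*√51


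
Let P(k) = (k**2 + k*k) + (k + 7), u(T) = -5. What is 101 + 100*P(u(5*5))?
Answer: 5301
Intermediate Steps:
P(k) = 7 + k + 2*k**2 (P(k) = (k**2 + k**2) + (7 + k) = 2*k**2 + (7 + k) = 7 + k + 2*k**2)
101 + 100*P(u(5*5)) = 101 + 100*(7 - 5 + 2*(-5)**2) = 101 + 100*(7 - 5 + 2*25) = 101 + 100*(7 - 5 + 50) = 101 + 100*52 = 101 + 5200 = 5301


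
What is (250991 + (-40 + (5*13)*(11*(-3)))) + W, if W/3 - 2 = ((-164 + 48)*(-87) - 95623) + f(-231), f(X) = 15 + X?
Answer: -8429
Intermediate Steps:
W = -257235 (W = 6 + 3*(((-164 + 48)*(-87) - 95623) + (15 - 231)) = 6 + 3*((-116*(-87) - 95623) - 216) = 6 + 3*((10092 - 95623) - 216) = 6 + 3*(-85531 - 216) = 6 + 3*(-85747) = 6 - 257241 = -257235)
(250991 + (-40 + (5*13)*(11*(-3)))) + W = (250991 + (-40 + (5*13)*(11*(-3)))) - 257235 = (250991 + (-40 + 65*(-33))) - 257235 = (250991 + (-40 - 2145)) - 257235 = (250991 - 2185) - 257235 = 248806 - 257235 = -8429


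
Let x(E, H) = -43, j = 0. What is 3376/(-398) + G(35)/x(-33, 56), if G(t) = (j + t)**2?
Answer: -316359/8557 ≈ -36.971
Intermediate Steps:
G(t) = t**2 (G(t) = (0 + t)**2 = t**2)
3376/(-398) + G(35)/x(-33, 56) = 3376/(-398) + 35**2/(-43) = 3376*(-1/398) + 1225*(-1/43) = -1688/199 - 1225/43 = -316359/8557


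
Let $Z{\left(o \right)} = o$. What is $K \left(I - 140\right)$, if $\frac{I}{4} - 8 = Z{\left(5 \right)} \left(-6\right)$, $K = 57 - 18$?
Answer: $-8892$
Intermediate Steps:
$K = 39$ ($K = 57 - 18 = 39$)
$I = -88$ ($I = 32 + 4 \cdot 5 \left(-6\right) = 32 + 4 \left(-30\right) = 32 - 120 = -88$)
$K \left(I - 140\right) = 39 \left(-88 - 140\right) = 39 \left(-228\right) = -8892$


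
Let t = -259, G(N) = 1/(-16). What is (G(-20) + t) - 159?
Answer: -6689/16 ≈ -418.06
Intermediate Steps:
G(N) = -1/16
(G(-20) + t) - 159 = (-1/16 - 259) - 159 = -4145/16 - 159 = -6689/16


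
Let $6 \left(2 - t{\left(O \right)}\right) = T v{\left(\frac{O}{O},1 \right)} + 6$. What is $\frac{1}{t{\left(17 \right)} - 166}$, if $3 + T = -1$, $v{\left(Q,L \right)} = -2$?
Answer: $- \frac{3}{499} \approx -0.006012$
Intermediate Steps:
$T = -4$ ($T = -3 - 1 = -4$)
$t{\left(O \right)} = - \frac{1}{3}$ ($t{\left(O \right)} = 2 - \frac{\left(-4\right) \left(-2\right) + 6}{6} = 2 - \frac{8 + 6}{6} = 2 - \frac{7}{3} = - \frac{1}{3}$)
$\frac{1}{t{\left(17 \right)} - 166} = \frac{1}{- \frac{1}{3} - 166} = \frac{1}{- \frac{499}{3}} = - \frac{3}{499}$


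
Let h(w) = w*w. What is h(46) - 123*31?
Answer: -1697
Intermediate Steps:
h(w) = w**2
h(46) - 123*31 = 46**2 - 123*31 = 2116 - 1*3813 = 2116 - 3813 = -1697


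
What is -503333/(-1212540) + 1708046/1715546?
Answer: 209611786547/148583439060 ≈ 1.4107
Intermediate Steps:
-503333/(-1212540) + 1708046/1715546 = -503333*(-1/1212540) + 1708046*(1/1715546) = 503333/1212540 + 854023/857773 = 209611786547/148583439060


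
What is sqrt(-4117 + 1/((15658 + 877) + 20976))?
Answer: I*sqrt(5792928235646)/37511 ≈ 64.164*I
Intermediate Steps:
sqrt(-4117 + 1/((15658 + 877) + 20976)) = sqrt(-4117 + 1/(16535 + 20976)) = sqrt(-4117 + 1/37511) = sqrt(-154432786/37511) = I*sqrt(5792928235646)/37511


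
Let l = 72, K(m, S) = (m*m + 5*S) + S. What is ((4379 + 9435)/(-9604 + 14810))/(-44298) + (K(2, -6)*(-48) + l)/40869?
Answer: 1082646139/27558538866 ≈ 0.039285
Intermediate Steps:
K(m, S) = m² + 6*S (K(m, S) = (m² + 5*S) + S = m² + 6*S)
((4379 + 9435)/(-9604 + 14810))/(-44298) + (K(2, -6)*(-48) + l)/40869 = ((4379 + 9435)/(-9604 + 14810))/(-44298) + ((2² + 6*(-6))*(-48) + 72)/40869 = (13814/5206)*(-1/44298) + ((4 - 36)*(-48) + 72)*(1/40869) = (13814*(1/5206))*(-1/44298) + (-32*(-48) + 72)*(1/40869) = (6907/2603)*(-1/44298) + (1536 + 72)*(1/40869) = -6907/115307694 + 1608*(1/40869) = -6907/115307694 + 536/13623 = 1082646139/27558538866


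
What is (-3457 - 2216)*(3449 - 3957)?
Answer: 2881884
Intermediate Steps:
(-3457 - 2216)*(3449 - 3957) = -5673*(-508) = 2881884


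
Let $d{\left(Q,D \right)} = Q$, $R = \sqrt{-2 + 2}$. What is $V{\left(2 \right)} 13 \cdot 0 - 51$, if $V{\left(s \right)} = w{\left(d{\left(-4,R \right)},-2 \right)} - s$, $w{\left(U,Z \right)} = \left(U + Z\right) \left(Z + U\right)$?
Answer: $-51$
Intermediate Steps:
$R = 0$ ($R = \sqrt{0} = 0$)
$w{\left(U,Z \right)} = \left(U + Z\right)^{2}$ ($w{\left(U,Z \right)} = \left(U + Z\right) \left(U + Z\right) = \left(U + Z\right)^{2}$)
$V{\left(s \right)} = 36 - s$ ($V{\left(s \right)} = \left(-4 - 2\right)^{2} - s = \left(-6\right)^{2} - s = 36 - s$)
$V{\left(2 \right)} 13 \cdot 0 - 51 = \left(36 - 2\right) 13 \cdot 0 - 51 = \left(36 - 2\right) 0 - 51 = 34 \cdot 0 - 51 = 0 - 51 = -51$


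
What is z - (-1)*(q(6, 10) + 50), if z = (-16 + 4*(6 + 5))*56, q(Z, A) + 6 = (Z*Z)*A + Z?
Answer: 1978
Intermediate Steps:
q(Z, A) = -6 + Z + A*Z**2 (q(Z, A) = -6 + ((Z*Z)*A + Z) = -6 + (Z**2*A + Z) = -6 + (A*Z**2 + Z) = -6 + (Z + A*Z**2) = -6 + Z + A*Z**2)
z = 1568 (z = (-16 + 4*11)*56 = (-16 + 44)*56 = 28*56 = 1568)
z - (-1)*(q(6, 10) + 50) = 1568 - (-1)*((-6 + 6 + 10*6**2) + 50) = 1568 - (-1)*((-6 + 6 + 10*36) + 50) = 1568 - (-1)*((-6 + 6 + 360) + 50) = 1568 - (-1)*(360 + 50) = 1568 - (-1)*410 = 1568 - 1*(-410) = 1568 + 410 = 1978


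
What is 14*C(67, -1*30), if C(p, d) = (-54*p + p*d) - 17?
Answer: -79030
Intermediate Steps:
C(p, d) = -17 - 54*p + d*p (C(p, d) = (-54*p + d*p) - 17 = -17 - 54*p + d*p)
14*C(67, -1*30) = 14*(-17 - 54*67 - 1*30*67) = 14*(-17 - 3618 - 30*67) = 14*(-17 - 3618 - 2010) = 14*(-5645) = -79030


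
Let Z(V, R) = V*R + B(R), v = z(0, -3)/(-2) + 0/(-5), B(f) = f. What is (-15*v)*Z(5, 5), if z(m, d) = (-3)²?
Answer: 2025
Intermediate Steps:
z(m, d) = 9
v = -9/2 (v = 9/(-2) + 0/(-5) = 9*(-½) + 0*(-⅕) = -9/2 + 0 = -9/2 ≈ -4.5000)
Z(V, R) = R + R*V (Z(V, R) = V*R + R = R*V + R = R + R*V)
(-15*v)*Z(5, 5) = (-15*(-9/2))*(5*(1 + 5)) = 135*(5*6)/2 = (135/2)*30 = 2025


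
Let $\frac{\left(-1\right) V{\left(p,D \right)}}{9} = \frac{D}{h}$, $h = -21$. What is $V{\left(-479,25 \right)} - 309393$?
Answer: $- \frac{2165676}{7} \approx -3.0938 \cdot 10^{5}$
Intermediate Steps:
$V{\left(p,D \right)} = \frac{3 D}{7}$ ($V{\left(p,D \right)} = - 9 \frac{D}{-21} = - 9 D \left(- \frac{1}{21}\right) = - 9 \left(- \frac{D}{21}\right) = \frac{3 D}{7}$)
$V{\left(-479,25 \right)} - 309393 = \frac{3}{7} \cdot 25 - 309393 = \frac{75}{7} - 309393 = - \frac{2165676}{7}$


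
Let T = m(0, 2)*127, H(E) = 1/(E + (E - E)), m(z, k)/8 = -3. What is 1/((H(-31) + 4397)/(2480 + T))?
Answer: -8804/68153 ≈ -0.12918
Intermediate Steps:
m(z, k) = -24 (m(z, k) = 8*(-3) = -24)
H(E) = 1/E (H(E) = 1/(E + 0) = 1/E)
T = -3048 (T = -24*127 = -3048)
1/((H(-31) + 4397)/(2480 + T)) = 1/((1/(-31) + 4397)/(2480 - 3048)) = 1/((-1/31 + 4397)/(-568)) = 1/((136306/31)*(-1/568)) = 1/(-68153/8804) = -8804/68153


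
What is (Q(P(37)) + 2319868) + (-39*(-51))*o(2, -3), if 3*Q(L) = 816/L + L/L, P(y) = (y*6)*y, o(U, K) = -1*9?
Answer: 9454179974/4107 ≈ 2.3020e+6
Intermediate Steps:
o(U, K) = -9
P(y) = 6*y**2 (P(y) = (6*y)*y = 6*y**2)
Q(L) = 1/3 + 272/L (Q(L) = (816/L + L/L)/3 = (816/L + 1)/3 = (1 + 816/L)/3 = 1/3 + 272/L)
(Q(P(37)) + 2319868) + (-39*(-51))*o(2, -3) = ((816 + 6*37**2)/(3*((6*37**2))) + 2319868) - 39*(-51)*(-9) = ((816 + 6*1369)/(3*((6*1369))) + 2319868) + 1989*(-9) = ((1/3)*(816 + 8214)/8214 + 2319868) - 17901 = ((1/3)*(1/8214)*9030 + 2319868) - 17901 = (1505/4107 + 2319868) - 17901 = 9527699381/4107 - 17901 = 9454179974/4107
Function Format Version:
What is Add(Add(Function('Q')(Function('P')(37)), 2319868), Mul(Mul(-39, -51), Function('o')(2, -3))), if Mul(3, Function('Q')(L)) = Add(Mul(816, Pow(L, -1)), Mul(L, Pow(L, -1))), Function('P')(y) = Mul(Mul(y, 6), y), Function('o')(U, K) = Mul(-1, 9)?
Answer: Rational(9454179974, 4107) ≈ 2.3020e+6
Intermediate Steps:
Function('o')(U, K) = -9
Function('P')(y) = Mul(6, Pow(y, 2)) (Function('P')(y) = Mul(Mul(6, y), y) = Mul(6, Pow(y, 2)))
Function('Q')(L) = Add(Rational(1, 3), Mul(272, Pow(L, -1))) (Function('Q')(L) = Mul(Rational(1, 3), Add(Mul(816, Pow(L, -1)), Mul(L, Pow(L, -1)))) = Mul(Rational(1, 3), Add(Mul(816, Pow(L, -1)), 1)) = Mul(Rational(1, 3), Add(1, Mul(816, Pow(L, -1)))) = Add(Rational(1, 3), Mul(272, Pow(L, -1))))
Add(Add(Function('Q')(Function('P')(37)), 2319868), Mul(Mul(-39, -51), Function('o')(2, -3))) = Add(Add(Mul(Rational(1, 3), Pow(Mul(6, Pow(37, 2)), -1), Add(816, Mul(6, Pow(37, 2)))), 2319868), Mul(Mul(-39, -51), -9)) = Add(Add(Mul(Rational(1, 3), Pow(Mul(6, 1369), -1), Add(816, Mul(6, 1369))), 2319868), Mul(1989, -9)) = Add(Add(Mul(Rational(1, 3), Pow(8214, -1), Add(816, 8214)), 2319868), -17901) = Add(Add(Mul(Rational(1, 3), Rational(1, 8214), 9030), 2319868), -17901) = Add(Add(Rational(1505, 4107), 2319868), -17901) = Add(Rational(9527699381, 4107), -17901) = Rational(9454179974, 4107)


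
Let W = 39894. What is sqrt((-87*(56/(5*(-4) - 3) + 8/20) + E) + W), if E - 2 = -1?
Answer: sqrt(529952545)/115 ≈ 200.18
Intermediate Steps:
E = 1 (E = 2 - 1 = 1)
sqrt((-87*(56/(5*(-4) - 3) + 8/20) + E) + W) = sqrt((-87*(56/(5*(-4) - 3) + 8/20) + 1) + 39894) = sqrt((-87*(56/(-20 - 3) + 8*(1/20)) + 1) + 39894) = sqrt((-87*(56/(-23) + 2/5) + 1) + 39894) = sqrt((-87*(56*(-1/23) + 2/5) + 1) + 39894) = sqrt((-87*(-56/23 + 2/5) + 1) + 39894) = sqrt((-87*(-234/115) + 1) + 39894) = sqrt((20358/115 + 1) + 39894) = sqrt(20473/115 + 39894) = sqrt(4608283/115) = sqrt(529952545)/115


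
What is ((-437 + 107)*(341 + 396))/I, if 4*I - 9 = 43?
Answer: -243210/13 ≈ -18708.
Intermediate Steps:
I = 13 (I = 9/4 + (¼)*43 = 9/4 + 43/4 = 13)
((-437 + 107)*(341 + 396))/I = ((-437 + 107)*(341 + 396))/13 = -330*737*(1/13) = -243210*1/13 = -243210/13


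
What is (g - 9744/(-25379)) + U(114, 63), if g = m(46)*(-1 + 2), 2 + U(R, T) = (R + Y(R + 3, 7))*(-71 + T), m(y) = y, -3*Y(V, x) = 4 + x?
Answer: -63824332/76137 ≈ -838.28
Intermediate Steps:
Y(V, x) = -4/3 - x/3 (Y(V, x) = -(4 + x)/3 = -4/3 - x/3)
U(R, T) = -2 + (-71 + T)*(-11/3 + R) (U(R, T) = -2 + (R + (-4/3 - ⅓*7))*(-71 + T) = -2 + (R + (-4/3 - 7/3))*(-71 + T) = -2 + (R - 11/3)*(-71 + T) = -2 + (-11/3 + R)*(-71 + T) = -2 + (-71 + T)*(-11/3 + R))
g = 46 (g = 46*(-1 + 2) = 46*1 = 46)
(g - 9744/(-25379)) + U(114, 63) = (46 - 9744/(-25379)) + (775/3 - 71*114 - 11/3*63 + 114*63) = (46 - 9744*(-1/25379)) + (775/3 - 8094 - 231 + 7182) = (46 + 9744/25379) - 2654/3 = 1177178/25379 - 2654/3 = -63824332/76137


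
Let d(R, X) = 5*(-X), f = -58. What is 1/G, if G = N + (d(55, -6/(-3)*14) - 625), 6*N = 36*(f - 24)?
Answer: -1/1257 ≈ -0.00079555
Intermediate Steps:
N = -492 (N = (36*(-58 - 24))/6 = (36*(-82))/6 = (1/6)*(-2952) = -492)
d(R, X) = -5*X
G = -1257 (G = -492 + (-5*(-6/(-3))*14 - 625) = -492 + (-5*(-6*(-1/3))*14 - 625) = -492 + (-10*14 - 625) = -492 + (-5*28 - 625) = -492 + (-140 - 625) = -492 - 765 = -1257)
1/G = 1/(-1257) = -1/1257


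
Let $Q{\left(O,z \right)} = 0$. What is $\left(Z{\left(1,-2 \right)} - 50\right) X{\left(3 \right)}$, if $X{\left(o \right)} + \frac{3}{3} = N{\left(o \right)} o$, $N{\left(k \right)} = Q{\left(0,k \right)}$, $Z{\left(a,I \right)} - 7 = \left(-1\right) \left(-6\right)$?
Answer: $37$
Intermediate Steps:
$Z{\left(a,I \right)} = 13$ ($Z{\left(a,I \right)} = 7 - -6 = 7 + 6 = 13$)
$N{\left(k \right)} = 0$
$X{\left(o \right)} = -1$ ($X{\left(o \right)} = -1 + 0 o = -1 + 0 = -1$)
$\left(Z{\left(1,-2 \right)} - 50\right) X{\left(3 \right)} = \left(13 - 50\right) \left(-1\right) = \left(-37\right) \left(-1\right) = 37$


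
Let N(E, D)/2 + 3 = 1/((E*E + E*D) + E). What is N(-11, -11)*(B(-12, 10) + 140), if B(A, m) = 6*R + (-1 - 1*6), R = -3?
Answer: -159160/231 ≈ -689.00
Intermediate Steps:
B(A, m) = -25 (B(A, m) = 6*(-3) + (-1 - 1*6) = -18 + (-1 - 6) = -18 - 7 = -25)
N(E, D) = -6 + 2/(E + E² + D*E) (N(E, D) = -6 + 2*(1/((E*E + E*D) + E)) = -6 + 2*(1/((E² + D*E) + E)) = -6 + 2*(1/(E + E² + D*E)) = -6 + 2/(E + E² + D*E))
N(-11, -11)*(B(-12, 10) + 140) = (2*(1 - 3*(-11) - 3*(-11)² - 3*(-11)*(-11))/(-11*(1 - 11 - 11)))*(-25 + 140) = (2*(-1/11)*(1 + 33 - 3*121 - 363)/(-21))*115 = (2*(-1/11)*(-1/21)*(1 + 33 - 363 - 363))*115 = (2*(-1/11)*(-1/21)*(-692))*115 = -1384/231*115 = -159160/231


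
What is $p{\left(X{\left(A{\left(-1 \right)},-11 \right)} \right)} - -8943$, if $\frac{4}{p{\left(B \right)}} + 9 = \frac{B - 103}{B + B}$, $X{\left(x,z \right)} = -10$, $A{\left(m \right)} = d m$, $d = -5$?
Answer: $\frac{599101}{67} \approx 8941.8$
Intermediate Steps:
$A{\left(m \right)} = - 5 m$
$p{\left(B \right)} = \frac{4}{-9 + \frac{-103 + B}{2 B}}$ ($p{\left(B \right)} = \frac{4}{-9 + \frac{B - 103}{B + B}} = \frac{4}{-9 + \frac{-103 + B}{2 B}}$)
$p{\left(X{\left(A{\left(-1 \right)},-11 \right)} \right)} - -8943 = \left(-8\right) \left(-10\right) \frac{1}{103 + 17 \left(-10\right)} - -8943 = \left(-8\right) \left(-10\right) \frac{1}{103 - 170} + 8943 = \left(-8\right) \left(-10\right) \frac{1}{-67} + 8943 = \left(-8\right) \left(-10\right) \left(- \frac{1}{67}\right) + 8943 = - \frac{80}{67} + 8943 = \frac{599101}{67}$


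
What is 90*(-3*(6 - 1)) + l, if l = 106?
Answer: -1244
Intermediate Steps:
90*(-3*(6 - 1)) + l = 90*(-3*(6 - 1)) + 106 = 90*(-3*5) + 106 = 90*(-15) + 106 = -1350 + 106 = -1244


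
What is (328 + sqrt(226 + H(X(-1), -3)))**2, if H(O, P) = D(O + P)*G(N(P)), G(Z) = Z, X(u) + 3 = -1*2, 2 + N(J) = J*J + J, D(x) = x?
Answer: (328 + sqrt(194))**2 ≈ 1.1692e+5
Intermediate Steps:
N(J) = -2 + J + J**2 (N(J) = -2 + (J*J + J) = -2 + (J**2 + J) = -2 + (J + J**2) = -2 + J + J**2)
X(u) = -5 (X(u) = -3 - 1*2 = -3 - 2 = -5)
H(O, P) = (O + P)*(-2 + P + P**2)
(328 + sqrt(226 + H(X(-1), -3)))**2 = (328 + sqrt(226 + (-5 - 3)*(-2 - 3 + (-3)**2)))**2 = (328 + sqrt(226 - 8*(-2 - 3 + 9)))**2 = (328 + sqrt(226 - 8*4))**2 = (328 + sqrt(226 - 32))**2 = (328 + sqrt(194))**2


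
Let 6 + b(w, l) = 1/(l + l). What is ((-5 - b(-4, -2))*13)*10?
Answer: 325/2 ≈ 162.50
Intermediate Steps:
b(w, l) = -6 + 1/(2*l) (b(w, l) = -6 + 1/(l + l) = -6 + 1/(2*l))
((-5 - b(-4, -2))*13)*10 = ((-5 - (-6 + (½)/(-2)))*13)*10 = ((-5 - (-6 + (½)*(-½)))*13)*10 = ((-5 - (-6 - ¼))*13)*10 = ((-5 - 1*(-25/4))*13)*10 = ((-5 + 25/4)*13)*10 = ((5/4)*13)*10 = (65/4)*10 = 325/2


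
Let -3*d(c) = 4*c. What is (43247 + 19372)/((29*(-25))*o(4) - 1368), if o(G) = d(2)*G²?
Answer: 187857/88696 ≈ 2.1180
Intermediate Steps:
d(c) = -4*c/3
o(G) = -8*G²/3 (o(G) = (-4/3*2)*G² = -8*G²/3)
(43247 + 19372)/((29*(-25))*o(4) - 1368) = (43247 + 19372)/((29*(-25))*(-8/3*4²) - 1368) = 62619/(-(-5800)*16/3 - 1368) = 62619/(-725*(-128/3) - 1368) = 62619/(92800/3 - 1368) = 62619/(88696/3) = 62619*(3/88696) = 187857/88696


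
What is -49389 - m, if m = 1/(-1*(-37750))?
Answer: -1864434751/37750 ≈ -49389.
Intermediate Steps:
m = 1/37750 ≈ 2.6490e-5
-49389 - m = -49389 - 1*1/37750 = -49389 - 1/37750 = -1864434751/37750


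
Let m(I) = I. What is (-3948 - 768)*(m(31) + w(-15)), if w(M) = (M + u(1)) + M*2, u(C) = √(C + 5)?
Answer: 66024 - 4716*√6 ≈ 54472.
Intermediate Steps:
u(C) = √(5 + C)
w(M) = √6 + 3*M (w(M) = (M + √(5 + 1)) + M*2 = (M + √6) + 2*M = √6 + 3*M)
(-3948 - 768)*(m(31) + w(-15)) = (-3948 - 768)*(31 + (√6 + 3*(-15))) = -4716*(31 + (√6 - 45)) = -4716*(31 + (-45 + √6)) = -4716*(-14 + √6) = 66024 - 4716*√6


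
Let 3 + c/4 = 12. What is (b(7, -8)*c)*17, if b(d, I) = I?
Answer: -4896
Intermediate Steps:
c = 36 (c = -12 + 4*12 = -12 + 48 = 36)
(b(7, -8)*c)*17 = -8*36*17 = -288*17 = -4896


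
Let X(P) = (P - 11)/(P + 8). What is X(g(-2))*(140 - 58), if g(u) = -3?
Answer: -1148/5 ≈ -229.60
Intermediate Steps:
X(P) = (-11 + P)/(8 + P)
X(g(-2))*(140 - 58) = ((-11 - 3)/(8 - 3))*(140 - 58) = (-14/5)*82 = ((⅕)*(-14))*82 = -14/5*82 = -1148/5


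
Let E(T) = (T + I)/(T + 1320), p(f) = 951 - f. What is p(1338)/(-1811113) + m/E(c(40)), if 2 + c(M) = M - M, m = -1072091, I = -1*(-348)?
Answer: -1279565767192546/313322549 ≈ -4.0839e+6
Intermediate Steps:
I = 348
c(M) = -2 (c(M) = -2 + (M - M) = -2 + 0 = -2)
E(T) = (348 + T)/(1320 + T) (E(T) = (T + 348)/(T + 1320) = (348 + T)/(1320 + T))
p(1338)/(-1811113) + m/E(c(40)) = (951 - 1*1338)/(-1811113) - 1072091*(1320 - 2)/(348 - 2) = (951 - 1338)*(-1/1811113) - 1072091/(346/1318) = -387*(-1/1811113) - 1072091/((1/1318)*346) = 387/1811113 - 1072091/173/659 = 387/1811113 - 1072091*659/173 = 387/1811113 - 706507969/173 = -1279565767192546/313322549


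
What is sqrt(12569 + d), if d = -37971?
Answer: I*sqrt(25402) ≈ 159.38*I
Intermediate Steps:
sqrt(12569 + d) = sqrt(12569 - 37971) = sqrt(-25402) = I*sqrt(25402)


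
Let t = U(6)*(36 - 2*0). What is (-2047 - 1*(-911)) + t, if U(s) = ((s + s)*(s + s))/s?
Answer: -272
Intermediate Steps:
U(s) = 4*s (U(s) = ((2*s)*(2*s))/s = (4*s²)/s = 4*s)
t = 864 (t = (4*6)*(36 - 2*0) = 24*(36 + 0) = 24*36 = 864)
(-2047 - 1*(-911)) + t = (-2047 - 1*(-911)) + 864 = (-2047 + 911) + 864 = -1136 + 864 = -272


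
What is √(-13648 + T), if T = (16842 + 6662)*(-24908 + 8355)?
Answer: 4*I*√24317210 ≈ 19725.0*I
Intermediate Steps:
T = -389061712 (T = 23504*(-16553) = -389061712)
√(-13648 + T) = √(-13648 - 389061712) = √(-389075360) = 4*I*√24317210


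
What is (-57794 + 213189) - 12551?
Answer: 142844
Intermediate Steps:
(-57794 + 213189) - 12551 = 155395 - 12551 = 142844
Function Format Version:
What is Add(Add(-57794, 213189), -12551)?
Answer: 142844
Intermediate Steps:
Add(Add(-57794, 213189), -12551) = Add(155395, -12551) = 142844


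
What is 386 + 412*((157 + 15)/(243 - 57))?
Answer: 71330/93 ≈ 766.99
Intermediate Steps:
386 + 412*((157 + 15)/(243 - 57)) = 386 + 412*(172/186) = 386 + 412*(172*(1/186)) = 386 + 412*(86/93) = 386 + 35432/93 = 71330/93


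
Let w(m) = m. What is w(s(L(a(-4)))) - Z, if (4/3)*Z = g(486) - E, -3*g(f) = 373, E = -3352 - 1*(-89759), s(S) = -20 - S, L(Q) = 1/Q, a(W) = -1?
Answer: 129759/2 ≈ 64880.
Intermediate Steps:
L(Q) = 1/Q
E = 86407 (E = -3352 + 89759 = 86407)
g(f) = -373/3 (g(f) = -⅓*373 = -373/3)
Z = -129797/2 (Z = 3*(-373/3 - 1*86407)/4 = 3*(-373/3 - 86407)/4 = (¾)*(-259594/3) = -129797/2 ≈ -64899.)
w(s(L(a(-4)))) - Z = (-20 - 1/(-1)) - 1*(-129797/2) = (-20 - 1*(-1)) + 129797/2 = (-20 + 1) + 129797/2 = -19 + 129797/2 = 129759/2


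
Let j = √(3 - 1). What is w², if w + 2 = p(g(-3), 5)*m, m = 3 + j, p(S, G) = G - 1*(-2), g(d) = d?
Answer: 459 + 266*√2 ≈ 835.18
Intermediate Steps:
j = √2 ≈ 1.4142
p(S, G) = 2 + G (p(S, G) = G + 2 = 2 + G)
m = 3 + √2 ≈ 4.4142
w = 19 + 7*√2 (w = -2 + (2 + 5)*(3 + √2) = -2 + 7*(3 + √2) = -2 + (21 + 7*√2) = 19 + 7*√2 ≈ 28.900)
w² = (19 + 7*√2)²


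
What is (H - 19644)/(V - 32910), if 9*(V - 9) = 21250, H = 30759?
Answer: -7695/21143 ≈ -0.36395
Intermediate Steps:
V = 21331/9 (V = 9 + (1/9)*21250 = 9 + 21250/9 = 21331/9 ≈ 2370.1)
(H - 19644)/(V - 32910) = (30759 - 19644)/(21331/9 - 32910) = 11115/(-274859/9) = 11115*(-9/274859) = -7695/21143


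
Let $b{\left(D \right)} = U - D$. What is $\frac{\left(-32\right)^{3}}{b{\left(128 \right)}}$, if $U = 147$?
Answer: $- \frac{32768}{19} \approx -1724.6$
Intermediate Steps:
$b{\left(D \right)} = 147 - D$
$\frac{\left(-32\right)^{3}}{b{\left(128 \right)}} = \frac{\left(-32\right)^{3}}{147 - 128} = - \frac{32768}{147 - 128} = - \frac{32768}{19}$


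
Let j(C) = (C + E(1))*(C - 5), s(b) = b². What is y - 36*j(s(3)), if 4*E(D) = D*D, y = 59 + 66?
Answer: -1207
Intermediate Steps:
y = 125
E(D) = D²/4 (E(D) = (D*D)/4 = D²/4)
j(C) = (-5 + C)*(¼ + C) (j(C) = (C + (¼)*1²)*(C - 5) = (C + (¼)*1)*(-5 + C) = (C + ¼)*(-5 + C) = (¼ + C)*(-5 + C) = (-5 + C)*(¼ + C))
y - 36*j(s(3)) = 125 - 36*(-5/4 + (3²)² - 19/4*3²) = 125 - 36*(-5/4 + 9² - 19/4*9) = 125 - 36*(-5/4 + 81 - 171/4) = 125 - 36*37 = 125 - 1332 = -1207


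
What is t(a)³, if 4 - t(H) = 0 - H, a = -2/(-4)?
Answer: 729/8 ≈ 91.125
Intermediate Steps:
a = ½ (a = -2*(-¼) = ½ ≈ 0.50000)
t(H) = 4 + H (t(H) = 4 - (0 - H) = 4 - (-1)*H = 4 + H)
t(a)³ = (4 + ½)³ = (9/2)³ = 729/8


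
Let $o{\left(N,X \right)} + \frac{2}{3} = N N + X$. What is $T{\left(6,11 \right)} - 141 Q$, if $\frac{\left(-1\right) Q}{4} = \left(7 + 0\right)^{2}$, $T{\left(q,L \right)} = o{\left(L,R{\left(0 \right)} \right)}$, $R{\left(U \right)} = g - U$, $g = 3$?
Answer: $\frac{83278}{3} \approx 27759.0$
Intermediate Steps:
$R{\left(U \right)} = 3 - U$
$o{\left(N,X \right)} = - \frac{2}{3} + X + N^{2}$ ($o{\left(N,X \right)} = - \frac{2}{3} + \left(N N + X\right) = - \frac{2}{3} + \left(N^{2} + X\right) = - \frac{2}{3} + \left(X + N^{2}\right) = - \frac{2}{3} + X + N^{2}$)
$T{\left(q,L \right)} = \frac{7}{3} + L^{2}$ ($T{\left(q,L \right)} = - \frac{2}{3} + \left(3 - 0\right) + L^{2} = - \frac{2}{3} + \left(3 + 0\right) + L^{2} = - \frac{2}{3} + 3 + L^{2} = \frac{7}{3} + L^{2}$)
$Q = -196$ ($Q = - 4 \left(7 + 0\right)^{2} = - 4 \cdot 7^{2} = \left(-4\right) 49 = -196$)
$T{\left(6,11 \right)} - 141 Q = \left(\frac{7}{3} + 11^{2}\right) - -27636 = \left(\frac{7}{3} + 121\right) + 27636 = \frac{370}{3} + 27636 = \frac{83278}{3}$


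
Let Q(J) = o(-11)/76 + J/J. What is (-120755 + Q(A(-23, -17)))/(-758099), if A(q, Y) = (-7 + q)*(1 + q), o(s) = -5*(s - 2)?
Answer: 9177239/57615524 ≈ 0.15928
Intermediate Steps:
o(s) = 10 - 5*s (o(s) = -5*(-2 + s) = 10 - 5*s)
A(q, Y) = (1 + q)*(-7 + q)
Q(J) = 141/76 (Q(J) = (10 - 5*(-11))/76 + J/J = (10 + 55)*(1/76) + 1 = 65*(1/76) + 1 = 65/76 + 1 = 141/76)
(-120755 + Q(A(-23, -17)))/(-758099) = (-120755 + 141/76)/(-758099) = -9177239/76*(-1/758099) = 9177239/57615524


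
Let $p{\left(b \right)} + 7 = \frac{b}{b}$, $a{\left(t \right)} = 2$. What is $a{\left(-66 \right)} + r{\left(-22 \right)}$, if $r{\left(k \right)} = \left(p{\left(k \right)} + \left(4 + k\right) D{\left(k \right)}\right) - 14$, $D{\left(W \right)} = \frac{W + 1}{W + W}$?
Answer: $- \frac{585}{22} \approx -26.591$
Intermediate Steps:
$D{\left(W \right)} = \frac{1 + W}{2 W}$
$p{\left(b \right)} = -6$ ($p{\left(b \right)} = -7 + \frac{b}{b} = -7 + 1 = -6$)
$r{\left(k \right)} = -20 + \frac{\left(1 + k\right) \left(4 + k\right)}{2 k}$ ($r{\left(k \right)} = \left(-6 + \left(4 + k\right) \frac{1 + k}{2 k}\right) - 14 = \left(-6 + \frac{\left(1 + k\right) \left(4 + k\right)}{2 k}\right) - 14 = -20 + \frac{\left(1 + k\right) \left(4 + k\right)}{2 k}$)
$a{\left(-66 \right)} + r{\left(-22 \right)} = 2 + \left(- \frac{35}{2} + \frac{1}{2} \left(-22\right) + \frac{2}{-22}\right) = 2 - \frac{629}{22} = - \frac{585}{22}$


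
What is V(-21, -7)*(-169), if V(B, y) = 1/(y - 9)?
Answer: 169/16 ≈ 10.563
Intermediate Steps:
V(B, y) = 1/(-9 + y)
V(-21, -7)*(-169) = -169/(-9 - 7) = -169/(-16) = -1/16*(-169) = 169/16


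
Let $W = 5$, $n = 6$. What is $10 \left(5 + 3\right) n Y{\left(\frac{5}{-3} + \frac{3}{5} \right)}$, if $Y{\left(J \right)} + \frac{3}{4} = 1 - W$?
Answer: $-2280$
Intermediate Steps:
$Y{\left(J \right)} = - \frac{19}{4}$ ($Y{\left(J \right)} = - \frac{3}{4} + \left(1 - 5\right) = - \frac{3}{4} - 4 = - \frac{19}{4}$)
$10 \left(5 + 3\right) n Y{\left(\frac{5}{-3} + \frac{3}{5} \right)} = 10 \left(5 + 3\right) 6 \left(- \frac{19}{4}\right) = 10 \cdot 8 \cdot 6 \left(- \frac{19}{4}\right) = 10 \cdot 48 \left(- \frac{19}{4}\right) = 480 \left(- \frac{19}{4}\right) = -2280$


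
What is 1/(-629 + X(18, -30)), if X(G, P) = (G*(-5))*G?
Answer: -1/2249 ≈ -0.00044464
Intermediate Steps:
X(G, P) = -5*G² (X(G, P) = (-5*G)*G = -5*G²)
1/(-629 + X(18, -30)) = 1/(-629 - 5*18²) = 1/(-629 - 5*324) = 1/(-629 - 1620) = 1/(-2249) = -1/2249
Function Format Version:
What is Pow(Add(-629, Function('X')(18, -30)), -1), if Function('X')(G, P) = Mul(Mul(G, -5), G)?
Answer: Rational(-1, 2249) ≈ -0.00044464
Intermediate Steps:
Function('X')(G, P) = Mul(-5, Pow(G, 2)) (Function('X')(G, P) = Mul(Mul(-5, G), G) = Mul(-5, Pow(G, 2)))
Pow(Add(-629, Function('X')(18, -30)), -1) = Pow(Add(-629, Mul(-5, Pow(18, 2))), -1) = Pow(Add(-629, Mul(-5, 324)), -1) = Pow(Add(-629, -1620), -1) = Pow(-2249, -1) = Rational(-1, 2249)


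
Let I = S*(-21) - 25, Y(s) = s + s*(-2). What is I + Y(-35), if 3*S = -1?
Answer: 17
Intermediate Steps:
S = -⅓ (S = (⅓)*(-1) = -⅓ ≈ -0.33333)
Y(s) = -s (Y(s) = s - 2*s = -s)
I = -18 (I = -⅓*(-21) - 25 = 7 - 25 = -18)
I + Y(-35) = -18 - 1*(-35) = -18 + 35 = 17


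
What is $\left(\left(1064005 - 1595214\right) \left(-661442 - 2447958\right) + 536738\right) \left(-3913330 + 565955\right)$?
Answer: $-5528999212253787750$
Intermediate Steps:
$\left(\left(1064005 - 1595214\right) \left(-661442 - 2447958\right) + 536738\right) \left(-3913330 + 565955\right) = \left(\left(-531209\right) \left(-3109400\right) + 536738\right) \left(-3347375\right) = \left(1651741264600 + 536738\right) \left(-3347375\right) = 1651741801338 \left(-3347375\right) = -5528999212253787750$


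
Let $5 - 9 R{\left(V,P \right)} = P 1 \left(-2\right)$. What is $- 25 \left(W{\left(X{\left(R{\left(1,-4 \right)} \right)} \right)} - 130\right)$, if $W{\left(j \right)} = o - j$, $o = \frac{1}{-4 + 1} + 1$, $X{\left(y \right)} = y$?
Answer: $3225$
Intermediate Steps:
$R{\left(V,P \right)} = \frac{5}{9} + \frac{2 P}{9}$ ($R{\left(V,P \right)} = \frac{5}{9} - \frac{P 1 \left(-2\right)}{9} = \frac{5}{9} - \frac{P \left(-2\right)}{9} = \frac{5}{9} - \frac{\left(-2\right) P}{9} = \frac{5}{9} + \frac{2 P}{9}$)
$o = \frac{2}{3}$ ($o = \frac{1}{-3} + 1 = - \frac{1}{3} + 1 = \frac{2}{3} \approx 0.66667$)
$W{\left(j \right)} = \frac{2}{3} - j$
$- 25 \left(W{\left(X{\left(R{\left(1,-4 \right)} \right)} \right)} - 130\right) = - 25 \left(\left(\frac{2}{3} - \left(\frac{5}{9} + \frac{2}{9} \left(-4\right)\right)\right) - 130\right) = - 25 \left(\left(\frac{2}{3} - \left(\frac{5}{9} - \frac{8}{9}\right)\right) - 130\right) = - 25 \left(\left(\frac{2}{3} - - \frac{1}{3}\right) - 130\right) = - 25 \left(\left(\frac{2}{3} + \frac{1}{3}\right) - 130\right) = - 25 \left(1 - 130\right) = \left(-25\right) \left(-129\right) = 3225$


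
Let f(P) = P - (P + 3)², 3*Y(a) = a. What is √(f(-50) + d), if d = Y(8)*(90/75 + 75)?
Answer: I*√51395/5 ≈ 45.341*I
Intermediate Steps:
Y(a) = a/3
f(P) = P - (3 + P)²
d = 1016/5 (d = ((⅓)*8)*(90/75 + 75) = 8*(90*(1/75) + 75)/3 = 8*(6/5 + 75)/3 = (8/3)*(381/5) = 1016/5 ≈ 203.20)
√(f(-50) + d) = √((-50 - (3 - 50)²) + 1016/5) = √((-50 - 1*(-47)²) + 1016/5) = √((-50 - 1*2209) + 1016/5) = √((-50 - 2209) + 1016/5) = √(-2259 + 1016/5) = √(-10279/5) = I*√51395/5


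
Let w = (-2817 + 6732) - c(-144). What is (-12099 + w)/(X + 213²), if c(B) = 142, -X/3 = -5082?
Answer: -8326/60615 ≈ -0.13736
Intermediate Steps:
X = 15246 (X = -3*(-5082) = 15246)
w = 3773 (w = (-2817 + 6732) - 1*142 = 3915 - 142 = 3773)
(-12099 + w)/(X + 213²) = (-12099 + 3773)/(15246 + 213²) = -8326/(15246 + 45369) = -8326/60615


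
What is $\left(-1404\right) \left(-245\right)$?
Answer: $343980$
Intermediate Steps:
$\left(-1404\right) \left(-245\right) = 343980$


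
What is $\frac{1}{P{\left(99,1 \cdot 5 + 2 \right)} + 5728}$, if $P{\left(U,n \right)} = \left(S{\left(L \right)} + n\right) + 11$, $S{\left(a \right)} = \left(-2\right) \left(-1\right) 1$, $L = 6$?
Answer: $\frac{1}{5748} \approx 0.00017397$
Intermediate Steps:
$S{\left(a \right)} = 2$ ($S{\left(a \right)} = 2 \cdot 1 = 2$)
$P{\left(U,n \right)} = 13 + n$ ($P{\left(U,n \right)} = \left(2 + n\right) + 11 = 13 + n$)
$\frac{1}{P{\left(99,1 \cdot 5 + 2 \right)} + 5728} = \frac{1}{\left(13 + \left(1 \cdot 5 + 2\right)\right) + 5728} = \frac{1}{\left(13 + \left(5 + 2\right)\right) + 5728} = \frac{1}{\left(13 + 7\right) + 5728} = \frac{1}{20 + 5728} = \frac{1}{5748}$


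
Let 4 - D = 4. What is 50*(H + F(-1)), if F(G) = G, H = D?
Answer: -50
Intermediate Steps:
D = 0 (D = 4 - 1*4 = 4 - 4 = 0)
H = 0
50*(H + F(-1)) = 50*(0 - 1) = 50*(-1) = -50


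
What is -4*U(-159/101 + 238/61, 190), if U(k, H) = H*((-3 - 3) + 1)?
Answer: 3800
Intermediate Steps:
U(k, H) = -5*H (U(k, H) = H*(-6 + 1) = H*(-5) = -5*H)
-4*U(-159/101 + 238/61, 190) = -(-20)*190 = -4*(-950) = 3800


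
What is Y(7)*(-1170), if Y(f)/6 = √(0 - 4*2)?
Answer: -14040*I*√2 ≈ -19856.0*I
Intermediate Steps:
Y(f) = 12*I*√2 (Y(f) = 6*√(0 - 4*2) = 6*√(0 - 8) = 6*√(-8) = 6*(2*I*√2) = 12*I*√2)
Y(7)*(-1170) = (12*I*√2)*(-1170) = -14040*I*√2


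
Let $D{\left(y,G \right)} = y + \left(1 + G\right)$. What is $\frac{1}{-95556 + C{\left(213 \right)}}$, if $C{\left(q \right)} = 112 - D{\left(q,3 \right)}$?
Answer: $- \frac{1}{95661} \approx -1.0454 \cdot 10^{-5}$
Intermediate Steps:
$D{\left(y,G \right)} = 1 + G + y$
$C{\left(q \right)} = 108 - q$ ($C{\left(q \right)} = 112 - \left(1 + 3 + q\right) = 112 - \left(4 + q\right) = 108 - q$)
$\frac{1}{-95556 + C{\left(213 \right)}} = \frac{1}{-95556 + \left(108 - 213\right)} = \frac{1}{-95556 - 105} = \frac{1}{-95661} = - \frac{1}{95661}$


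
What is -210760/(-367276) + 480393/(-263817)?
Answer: -3356520793/2691490347 ≈ -1.2471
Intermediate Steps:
-210760/(-367276) + 480393/(-263817) = -210760*(-1/367276) + 480393*(-1/263817) = 52690/91819 - 53377/29313 = -3356520793/2691490347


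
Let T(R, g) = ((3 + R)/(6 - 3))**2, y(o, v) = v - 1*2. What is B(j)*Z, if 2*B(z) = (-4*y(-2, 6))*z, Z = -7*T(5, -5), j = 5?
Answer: 17920/9 ≈ 1991.1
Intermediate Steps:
y(o, v) = -2 + v (y(o, v) = v - 2 = -2 + v)
T(R, g) = (1 + R/3)**2 (T(R, g) = ((3 + R)/3)**2 = ((3 + R)*(1/3))**2 = (1 + R/3)**2)
Z = -448/9 (Z = -7*(3 + 5)**2/9 = -7*8**2/9 = -7*64/9 = -448/9 ≈ -49.778)
B(z) = -8*z (B(z) = ((-4*(-2 + 6))*z)/2 = ((-4*4)*z)/2 = (-16*z)/2 = -8*z)
B(j)*Z = -8*5*(-448/9) = -40*(-448/9) = 17920/9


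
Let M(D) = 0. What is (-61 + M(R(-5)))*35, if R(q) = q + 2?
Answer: -2135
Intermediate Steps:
R(q) = 2 + q
(-61 + M(R(-5)))*35 = (-61 + 0)*35 = -61*35 = -2135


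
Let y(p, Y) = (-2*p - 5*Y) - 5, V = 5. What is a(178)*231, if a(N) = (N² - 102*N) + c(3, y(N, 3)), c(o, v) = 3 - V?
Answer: 3124506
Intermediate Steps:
y(p, Y) = -5 - 5*Y - 2*p (y(p, Y) = (-5*Y - 2*p) - 5 = -5 - 5*Y - 2*p)
c(o, v) = -2 (c(o, v) = 3 - 1*5 = 3 - 5 = -2)
a(N) = -2 + N² - 102*N (a(N) = (N² - 102*N) - 2 = -2 + N² - 102*N)
a(178)*231 = (-2 + 178² - 102*178)*231 = (-2 + 31684 - 18156)*231 = 13526*231 = 3124506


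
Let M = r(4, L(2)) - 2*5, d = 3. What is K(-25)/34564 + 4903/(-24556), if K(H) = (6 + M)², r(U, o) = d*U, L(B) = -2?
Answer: -41973927/212188396 ≈ -0.19781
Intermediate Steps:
r(U, o) = 3*U
M = 2 (M = 3*4 - 2*5 = 12 - 10 = 2)
K(H) = 64 (K(H) = (6 + 2)² = 8² = 64)
K(-25)/34564 + 4903/(-24556) = 64/34564 + 4903/(-24556) = 64*(1/34564) + 4903*(-1/24556) = 16/8641 - 4903/24556 = -41973927/212188396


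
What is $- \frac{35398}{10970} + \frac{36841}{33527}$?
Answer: $- \frac{391321488}{183895595} \approx -2.128$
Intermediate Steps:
$- \frac{35398}{10970} + \frac{36841}{33527} = \left(-35398\right) \frac{1}{10970} + 36841 \cdot \frac{1}{33527} = - \frac{17699}{5485} + \frac{36841}{33527} = - \frac{391321488}{183895595}$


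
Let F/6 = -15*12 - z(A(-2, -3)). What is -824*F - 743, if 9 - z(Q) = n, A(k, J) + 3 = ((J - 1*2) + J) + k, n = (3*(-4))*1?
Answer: 993001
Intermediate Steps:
n = -12 (n = -12*1 = -12)
A(k, J) = -5 + k + 2*J (A(k, J) = -3 + (((J - 1*2) + J) + k) = -3 + (((J - 2) + J) + k) = -3 + (((-2 + J) + J) + k) = -3 + ((-2 + 2*J) + k) = -3 + (-2 + k + 2*J) = -5 + k + 2*J)
z(Q) = 21 (z(Q) = 9 - 1*(-12) = 9 + 12 = 21)
F = -1206 (F = 6*(-15*12 - 1*21) = 6*(-180 - 21) = 6*(-201) = -1206)
-824*F - 743 = -824*(-1206) - 743 = 993744 - 743 = 993001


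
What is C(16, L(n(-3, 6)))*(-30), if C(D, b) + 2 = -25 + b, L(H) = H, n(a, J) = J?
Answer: 630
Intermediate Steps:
C(D, b) = -27 + b (C(D, b) = -2 + (-25 + b) = -27 + b)
C(16, L(n(-3, 6)))*(-30) = (-27 + 6)*(-30) = -21*(-30) = 630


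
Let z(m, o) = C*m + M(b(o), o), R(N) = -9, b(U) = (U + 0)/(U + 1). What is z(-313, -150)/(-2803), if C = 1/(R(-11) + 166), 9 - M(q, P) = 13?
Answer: 941/440071 ≈ 0.0021383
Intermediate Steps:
b(U) = U/(1 + U)
M(q, P) = -4 (M(q, P) = 9 - 1*13 = 9 - 13 = -4)
C = 1/157 (C = 1/(-9 + 166) = 1/157 ≈ 0.0063694)
z(m, o) = -4 + m/157 (z(m, o) = m/157 - 4 = -4 + m/157)
z(-313, -150)/(-2803) = (-4 + (1/157)*(-313))/(-2803) = (-4 - 313/157)*(-1/2803) = -941/157*(-1/2803) = 941/440071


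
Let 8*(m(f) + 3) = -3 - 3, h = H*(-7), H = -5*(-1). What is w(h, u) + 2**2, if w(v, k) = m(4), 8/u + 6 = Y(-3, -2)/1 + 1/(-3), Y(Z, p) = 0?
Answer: 1/4 ≈ 0.25000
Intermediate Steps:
H = 5
h = -35 (h = 5*(-7) = -35)
u = -24/19 (u = 8/(-6 + (0/1 + 1/(-3))) = 8/(-6 + (0*1 + 1*(-1/3))) = 8/(-6 + (0 - 1/3)) = 8/(-6 - 1/3) = 8/(-19/3) = 8*(-3/19) = -24/19 ≈ -1.2632)
m(f) = -15/4 (m(f) = -3 + (-3 - 3)/8 = -3 + (1/8)*(-6) = -3 - 3/4 = -15/4)
w(v, k) = -15/4
w(h, u) + 2**2 = -15/4 + 2**2 = -15/4 + 4 = 1/4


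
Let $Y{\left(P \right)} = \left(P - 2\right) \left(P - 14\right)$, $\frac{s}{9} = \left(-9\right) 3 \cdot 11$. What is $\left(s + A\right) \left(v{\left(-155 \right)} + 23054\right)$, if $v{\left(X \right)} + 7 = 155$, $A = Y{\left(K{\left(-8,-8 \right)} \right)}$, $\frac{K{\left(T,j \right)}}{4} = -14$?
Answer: $32181174$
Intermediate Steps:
$K{\left(T,j \right)} = -56$ ($K{\left(T,j \right)} = 4 \left(-14\right) = -56$)
$s = -2673$ ($s = 9 \left(-9\right) 3 \cdot 11 = 9 \left(\left(-27\right) 11\right) = 9 \left(-297\right) = -2673$)
$Y{\left(P \right)} = \left(-14 + P\right) \left(-2 + P\right)$ ($Y{\left(P \right)} = \left(-2 + P\right) \left(-14 + P\right) = \left(-14 + P\right) \left(-2 + P\right)$)
$A = 4060$ ($A = 28 + \left(-56\right)^{2} - -896 = 28 + 3136 + 896 = 4060$)
$v{\left(X \right)} = 148$ ($v{\left(X \right)} = -7 + 155 = 148$)
$\left(s + A\right) \left(v{\left(-155 \right)} + 23054\right) = \left(-2673 + 4060\right) \left(148 + 23054\right) = 1387 \cdot 23202 = 32181174$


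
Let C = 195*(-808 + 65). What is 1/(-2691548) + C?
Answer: -389964931981/2691548 ≈ -1.4489e+5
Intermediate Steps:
C = -144885 (C = 195*(-743) = -144885)
1/(-2691548) + C = 1/(-2691548) - 144885 = -1/2691548 - 144885 = -389964931981/2691548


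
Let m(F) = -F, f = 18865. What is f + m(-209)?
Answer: 19074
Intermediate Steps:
f + m(-209) = 18865 - 1*(-209) = 18865 + 209 = 19074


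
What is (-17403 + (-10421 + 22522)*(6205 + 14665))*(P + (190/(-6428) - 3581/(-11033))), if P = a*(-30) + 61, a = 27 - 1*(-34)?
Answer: -15838303932089289693/35460062 ≈ -4.4665e+11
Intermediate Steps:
a = 61 (a = 27 + 34 = 61)
P = -1769 (P = 61*(-30) + 61 = -1830 + 61 = -1769)
(-17403 + (-10421 + 22522)*(6205 + 14665))*(P + (190/(-6428) - 3581/(-11033))) = (-17403 + (-10421 + 22522)*(6205 + 14665))*(-1769 + (190/(-6428) - 3581/(-11033))) = (-17403 + 12101*20870)*(-1769 + (190*(-1/6428) - 3581*(-1/11033))) = (-17403 + 252547870)*(-1769 + (-95/3214 + 3581/11033)) = 252530467*(-1769 + 10461199/35460062) = 252530467*(-62718388479/35460062) = -15838303932089289693/35460062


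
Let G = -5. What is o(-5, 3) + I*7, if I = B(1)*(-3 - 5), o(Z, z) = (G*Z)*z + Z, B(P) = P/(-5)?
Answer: 406/5 ≈ 81.200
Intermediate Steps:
B(P) = -P/5 (B(P) = P*(-⅕) = -P/5)
o(Z, z) = Z - 5*Z*z (o(Z, z) = (-5*Z)*z + Z = -5*Z*z + Z = Z - 5*Z*z)
I = 8/5 (I = (-⅕*1)*(-3 - 5) = -⅕*(-8) = 8/5 ≈ 1.6000)
o(-5, 3) + I*7 = -5*(1 - 5*3) + (8/5)*7 = -5*(1 - 15) + 56/5 = -5*(-14) + 56/5 = 70 + 56/5 = 406/5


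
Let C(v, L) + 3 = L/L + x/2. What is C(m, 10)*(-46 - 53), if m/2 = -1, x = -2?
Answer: 297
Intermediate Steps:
m = -2 (m = 2*(-1) = -2)
C(v, L) = -3 (C(v, L) = -3 + (L/L - 2/2) = -3 + (1 - 2*½) = -3 + (1 - 1) = -3 + 0 = -3)
C(m, 10)*(-46 - 53) = -3*(-46 - 53) = -3*(-99) = 297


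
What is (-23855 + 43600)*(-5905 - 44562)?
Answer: -996470915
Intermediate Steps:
(-23855 + 43600)*(-5905 - 44562) = 19745*(-50467) = -996470915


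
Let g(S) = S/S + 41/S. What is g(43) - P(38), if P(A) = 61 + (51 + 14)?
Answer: -5334/43 ≈ -124.05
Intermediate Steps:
g(S) = 1 + 41/S
P(A) = 126 (P(A) = 61 + 65 = 126)
g(43) - P(38) = (41 + 43)/43 - 1*126 = (1/43)*84 - 126 = 84/43 - 126 = -5334/43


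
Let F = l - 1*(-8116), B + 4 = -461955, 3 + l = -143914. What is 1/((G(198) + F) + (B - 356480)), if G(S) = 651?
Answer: -1/953589 ≈ -1.0487e-6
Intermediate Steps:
l = -143917 (l = -3 - 143914 = -143917)
B = -461959 (B = -4 - 461955 = -461959)
F = -135801 (F = -143917 - 1*(-8116) = -143917 + 8116 = -135801)
1/((G(198) + F) + (B - 356480)) = 1/((651 - 135801) + (-461959 - 356480)) = 1/(-135150 - 818439) = 1/(-953589) = -1/953589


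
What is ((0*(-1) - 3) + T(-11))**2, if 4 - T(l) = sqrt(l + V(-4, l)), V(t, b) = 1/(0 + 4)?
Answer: (2 - I*sqrt(43))**2/4 ≈ -9.75 - 6.5574*I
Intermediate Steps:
V(t, b) = 1/4
T(l) = 4 - sqrt(1/4 + l) (T(l) = 4 - sqrt(l + 1/4) = 4 - sqrt(1/4 + l))
((0*(-1) - 3) + T(-11))**2 = ((0*(-1) - 3) + (4 - sqrt(1 + 4*(-11))/2))**2 = ((0 - 3) + (4 - sqrt(1 - 44)/2))**2 = (-3 + (4 - I*sqrt(43)/2))**2 = (1 - I*sqrt(43)/2)**2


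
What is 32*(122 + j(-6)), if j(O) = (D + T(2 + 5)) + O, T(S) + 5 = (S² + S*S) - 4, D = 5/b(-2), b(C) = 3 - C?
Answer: 6592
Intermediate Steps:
D = 1 (D = 5/(3 - 1*(-2)) = 5/(3 + 2) = 5/5 = 5*(⅕) = 1)
T(S) = -9 + 2*S² (T(S) = -5 + ((S² + S*S) - 4) = -5 + ((S² + S²) - 4) = -5 + (2*S² - 4) = -5 + (-4 + 2*S²) = -9 + 2*S²)
j(O) = 90 + O (j(O) = (1 + (-9 + 2*(2 + 5)²)) + O = (1 + (-9 + 2*7²)) + O = (1 + (-9 + 2*49)) + O = (1 + (-9 + 98)) + O = (1 + 89) + O = 90 + O)
32*(122 + j(-6)) = 32*(122 + (90 - 6)) = 32*(122 + 84) = 32*206 = 6592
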